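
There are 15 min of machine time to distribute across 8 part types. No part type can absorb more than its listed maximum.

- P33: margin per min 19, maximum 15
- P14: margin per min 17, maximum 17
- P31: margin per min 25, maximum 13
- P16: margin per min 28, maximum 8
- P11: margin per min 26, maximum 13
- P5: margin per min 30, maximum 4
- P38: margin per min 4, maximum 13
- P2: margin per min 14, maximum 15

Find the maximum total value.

Order the part types by margin per min: P5 30 > P16 28 > P11 26 > P31 25 > P33 19 > P14 17 > P2 14 > P38 4.
P5 takes 4 to reach its cap of 4 → 11 left.
P16 takes 8 to reach its cap of 8 → 3 left.
P11: +3 (room for 13) → 3. Pool exhausted.
Total = 28×8 + 26×3 + 30×4 = 422.

422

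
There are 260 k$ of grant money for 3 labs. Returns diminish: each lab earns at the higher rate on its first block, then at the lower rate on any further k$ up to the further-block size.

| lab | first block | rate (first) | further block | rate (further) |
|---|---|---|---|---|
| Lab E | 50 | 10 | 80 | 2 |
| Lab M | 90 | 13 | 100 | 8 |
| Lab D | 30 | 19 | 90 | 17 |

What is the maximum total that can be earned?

3770

Treat each block as its own option and order by rate: Lab D/T1 19 > Lab D/T2 17 > Lab M/T1 13 > Lab E/T1 10 > Lab M/T2 8 > Lab E/T2 2.
Lab D/T1 (19): +30 — 230 left.
Lab D/T2 (17): +90 — 140 left.
Fill Lab M T1 block (90 at 13) — 50 left.
Lab E T1 at 10: fill all 50 — 0 left.
Total = 19×30 + 17×90 + 13×90 + 10×50 = 3770.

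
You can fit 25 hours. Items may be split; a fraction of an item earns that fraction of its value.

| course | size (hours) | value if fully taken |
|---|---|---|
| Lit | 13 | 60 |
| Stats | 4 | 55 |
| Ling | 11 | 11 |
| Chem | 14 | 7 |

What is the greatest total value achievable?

Rank by value-to-size ratio: Stats 55/4≈13.8, Lit 60/13≈4.62, Ling 11/11≈1, Chem 7/14≈0.5.
Take all of Stats (4 hours, value 55) — 21 hours left.
Take all of Lit (13 hours, value 60) — 8 hours left.
Fill the last 8 hours with part of Ling: 8/11 of it earns 8.
Total value = 123.

123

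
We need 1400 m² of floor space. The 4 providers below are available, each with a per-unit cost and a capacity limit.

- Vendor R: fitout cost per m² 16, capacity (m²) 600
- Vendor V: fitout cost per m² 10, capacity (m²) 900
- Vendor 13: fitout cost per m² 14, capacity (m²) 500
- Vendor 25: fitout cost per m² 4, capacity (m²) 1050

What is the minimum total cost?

7700

Use providers in increasing cost order.
Vendor 25 at 4: take all 1050 m² → 350 still needed.
Take 350 from Vendor V at 10 to finish.
Vendor 13, Vendor R: unused.
Cost = 1050×4 + 350×10 = 7700.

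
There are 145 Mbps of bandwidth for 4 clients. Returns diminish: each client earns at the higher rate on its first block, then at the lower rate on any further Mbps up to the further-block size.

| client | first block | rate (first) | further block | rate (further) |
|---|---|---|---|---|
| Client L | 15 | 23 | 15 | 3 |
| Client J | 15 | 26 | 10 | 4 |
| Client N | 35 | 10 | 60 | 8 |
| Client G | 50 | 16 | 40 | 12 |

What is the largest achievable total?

2265

Treat each block as its own option and order by rate: Client J/tier1 26 > Client L/tier1 23 > Client G/tier1 16 > Client G/tier2 12 > Client N/tier1 10 > Client N/tier2 8 > Client J/tier2 4 > Client L/tier2 3.
Client J tier1 at 26: fill all 15 — 130 left.
Fill Client L tier1 block (15 at 23) — 115 left.
Client G/tier1 (16): +50 — 65 left.
Client G tier2 at 12: fill all 40 — 25 left.
25 remain; put them into Client N tier1 at 10.
Total = 26×15 + 23×15 + 16×50 + 12×40 + 10×25 = 2265.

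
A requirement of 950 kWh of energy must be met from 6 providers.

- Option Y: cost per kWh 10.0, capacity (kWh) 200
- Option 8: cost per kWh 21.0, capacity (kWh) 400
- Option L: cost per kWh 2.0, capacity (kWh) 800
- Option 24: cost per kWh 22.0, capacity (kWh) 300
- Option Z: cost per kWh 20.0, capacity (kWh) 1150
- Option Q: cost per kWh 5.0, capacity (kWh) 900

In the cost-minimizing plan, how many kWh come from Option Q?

Use providers in increasing cost order.
Option L (2.0): use full 800 — 150 kWh to go.
Option Q at 5.0: take 150 of its 900 — requirement met.
Option Y, Option Z, Option 8, Option 24: unused.

150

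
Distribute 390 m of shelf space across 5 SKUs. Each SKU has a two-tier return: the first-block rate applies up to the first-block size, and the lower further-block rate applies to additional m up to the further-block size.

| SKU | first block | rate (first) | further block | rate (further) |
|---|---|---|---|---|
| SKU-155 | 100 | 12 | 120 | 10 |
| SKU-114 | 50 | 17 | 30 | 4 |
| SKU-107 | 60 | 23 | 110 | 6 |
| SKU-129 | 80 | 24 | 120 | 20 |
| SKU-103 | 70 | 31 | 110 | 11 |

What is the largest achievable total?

Rank every tier by rate: SKU-103/T1 31 > SKU-129/T1 24 > SKU-107/T1 23 > SKU-129/T2 20 > SKU-114/T1 17 > SKU-155/T1 12 > SKU-103/T2 11 > SKU-155/T2 10 > SKU-107/T2 6 > SKU-114/T2 4.
SKU-103 T1 at 31: fill all 70 → 320 left.
Fill SKU-129 T1 block (80 at 24) → 240 left.
SKU-107 T1 at 23: fill all 60 → 180 left.
SKU-129 T2 at 20: fill all 120 → 60 left.
SKU-114/T1 (17): +50 → 10 left.
10 remain; put them into SKU-155 T1 at 12.
Total = 31×70 + 24×80 + 23×60 + 20×120 + 17×50 + 12×10 = 8840.

8840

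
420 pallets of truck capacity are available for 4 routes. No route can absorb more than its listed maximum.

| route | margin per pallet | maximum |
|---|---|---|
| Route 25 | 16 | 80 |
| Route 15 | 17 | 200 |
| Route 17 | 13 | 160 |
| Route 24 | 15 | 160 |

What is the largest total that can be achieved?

6780

Order the routes by margin per pallet: Route 15 17 > Route 25 16 > Route 24 15 > Route 17 13.
Route 15: +200 to 200 (cap) — 220 left.
Route 25 takes 80 to reach its cap of 80 — 140 left.
Only 140 left; Route 24 takes them to reach 140.
Total = 16×80 + 17×200 + 15×140 = 6780.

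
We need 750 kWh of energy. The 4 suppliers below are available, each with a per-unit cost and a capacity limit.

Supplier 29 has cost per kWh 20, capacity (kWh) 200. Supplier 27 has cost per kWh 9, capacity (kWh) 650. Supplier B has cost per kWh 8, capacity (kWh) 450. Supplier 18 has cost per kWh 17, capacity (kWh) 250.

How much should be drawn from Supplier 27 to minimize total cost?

Use suppliers in increasing cost order.
Supplier B at 8: take all 450 kWh → 300 still needed.
Supplier 27 (9): take the remaining 300 → done.
Supplier 18, Supplier 29: unused.

300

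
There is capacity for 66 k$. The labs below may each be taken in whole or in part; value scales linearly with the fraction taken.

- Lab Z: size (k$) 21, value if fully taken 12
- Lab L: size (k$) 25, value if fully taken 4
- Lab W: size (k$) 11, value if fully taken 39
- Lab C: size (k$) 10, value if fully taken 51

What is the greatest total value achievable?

Rank by value-to-size ratio: Lab C 51/10≈5.1, Lab W 39/11≈3.55, Lab Z 12/21≈0.571, Lab L 4/25≈0.16.
All 10 k$ of Lab C fit (value 51) — 56 remain.
Lab W: take in full, 11 k$ for value 39 — 45 left.
All 21 k$ of Lab Z fit (value 12) — 24 remain.
Fill the last 24 k$ with part of Lab L: 24/25 of it earns 3.84.
Total value = 105.84.

105.84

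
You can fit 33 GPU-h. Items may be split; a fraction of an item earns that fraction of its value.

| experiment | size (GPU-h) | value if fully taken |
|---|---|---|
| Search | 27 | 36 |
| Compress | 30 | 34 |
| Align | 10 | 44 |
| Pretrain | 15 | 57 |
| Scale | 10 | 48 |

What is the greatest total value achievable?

Best value per unit of size first: Scale 48/10≈4.8, Align 44/10≈4.4, Pretrain 57/15≈3.8, Search 36/27≈1.33, Compress 34/30≈1.13.
All 10 GPU-h of Scale fit (value 48) → 23 remain.
Align: take in full, 10 GPU-h for value 44 → 13 left.
13 GPU-h left: a 13/15 share of Pretrain gives 57×13/15 = 49.4.
Total value = 141.4.

141.4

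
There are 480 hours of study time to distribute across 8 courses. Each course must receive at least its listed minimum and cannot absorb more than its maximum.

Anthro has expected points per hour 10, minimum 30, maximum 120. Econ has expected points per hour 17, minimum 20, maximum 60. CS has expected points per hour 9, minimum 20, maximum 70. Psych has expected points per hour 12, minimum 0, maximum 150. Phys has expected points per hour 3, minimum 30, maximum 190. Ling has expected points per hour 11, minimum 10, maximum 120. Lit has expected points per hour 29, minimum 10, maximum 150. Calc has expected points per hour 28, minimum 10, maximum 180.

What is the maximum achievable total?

11090

Meeting every minimum uses 30+20+20+0+30+10+10+10 = 130 hours, leaving 350.
Highest expected points per hour first: Lit 29 > Calc 28 > Econ 17 > Psych 12 > Ling 11 > Anthro 10 > CS 9 > Phys 3.
Give Lit 140 more to hit its cap of 150 ; 210 left.
Calc takes 170 more to reach its cap of 180 ; 40 left.
Econ: +40 to 60 (cap) ; 0 left.
Total = 10×30 + 17×60 + 9×20 + 3×30 + 11×10 + 29×150 + 28×180 = 11090.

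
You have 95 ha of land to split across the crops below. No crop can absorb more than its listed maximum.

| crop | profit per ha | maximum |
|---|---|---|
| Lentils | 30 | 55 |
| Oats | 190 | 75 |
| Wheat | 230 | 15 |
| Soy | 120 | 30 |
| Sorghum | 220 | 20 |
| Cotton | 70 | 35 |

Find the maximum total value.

Rank by profit per ha: Wheat 230 > Sorghum 220 > Oats 190 > Soy 120 > Cotton 70 > Lentils 30.
Wheat takes 15 to reach its cap of 15 ; 80 left.
Sorghum takes 20 to reach its cap of 20 ; 60 left.
Only 60 left; Oats takes them to reach 60.
Total = 190×60 + 230×15 + 220×20 = 19250.

19250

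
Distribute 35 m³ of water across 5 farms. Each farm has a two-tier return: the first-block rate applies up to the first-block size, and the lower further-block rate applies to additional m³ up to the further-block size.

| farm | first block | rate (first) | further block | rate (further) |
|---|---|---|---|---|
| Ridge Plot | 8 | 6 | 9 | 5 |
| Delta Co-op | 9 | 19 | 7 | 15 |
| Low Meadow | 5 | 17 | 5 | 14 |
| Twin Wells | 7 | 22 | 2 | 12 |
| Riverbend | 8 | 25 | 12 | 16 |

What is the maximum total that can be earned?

706

Order all 10 blocks by rate: Riverbend/T1 25 > Twin Wells/T1 22 > Delta Co-op/T1 19 > Low Meadow/T1 17 > Riverbend/T2 16 > Delta Co-op/T2 15 > Low Meadow/T2 14 > Twin Wells/T2 12 > Ridge Plot/T1 6 > Ridge Plot/T2 5.
Riverbend/T1 (25): +8 → 27 left.
Twin Wells/T1 (22): +7 → 20 left.
Delta Co-op/T1 (19): +9 → 11 left.
Fill Low Meadow T1 block (5 at 17) → 6 left.
6 remain; put them into Riverbend T2 at 16.
Total = 25×8 + 22×7 + 19×9 + 17×5 + 16×6 = 706.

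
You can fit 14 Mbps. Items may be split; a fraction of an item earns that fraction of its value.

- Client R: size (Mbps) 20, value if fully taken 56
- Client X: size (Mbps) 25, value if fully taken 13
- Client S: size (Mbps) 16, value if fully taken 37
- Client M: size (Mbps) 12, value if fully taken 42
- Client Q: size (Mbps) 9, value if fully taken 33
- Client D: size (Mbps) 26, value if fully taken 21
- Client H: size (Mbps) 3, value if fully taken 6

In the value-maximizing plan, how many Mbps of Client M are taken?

5

Best value per unit of size first: Client Q 33/9≈3.67, Client M 42/12≈3.5, Client R 56/20≈2.8, Client S 37/16≈2.31, Client H 6/3≈2, Client D 21/26≈0.808, Client X 13/25≈0.52.
Client Q: take in full, 9 Mbps for value 33 → 5 left.
5 Mbps left: a 5/12 share of Client M gives 42×5/12 = 17.5.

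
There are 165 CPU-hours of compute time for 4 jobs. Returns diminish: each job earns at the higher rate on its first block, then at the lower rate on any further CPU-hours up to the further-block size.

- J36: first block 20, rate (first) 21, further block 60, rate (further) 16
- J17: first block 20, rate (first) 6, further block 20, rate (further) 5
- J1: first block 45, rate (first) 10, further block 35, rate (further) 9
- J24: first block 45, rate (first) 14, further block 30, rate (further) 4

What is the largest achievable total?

Treat each block as its own option and order by rate: J36/tier1 21 > J36/tier2 16 > J24/tier1 14 > J1/tier1 10 > J1/tier2 9 > J17/tier1 6 > J17/tier2 5 > J24/tier2 4.
J36/tier1 (21): +20 → 145 left.
Fill J36 tier2 block (60 at 16) → 85 left.
J24/tier1 (14): +45 → 40 left.
J1 tier1 at 10: only 40 left, fill 40.
Total = 21×20 + 16×60 + 14×45 + 10×40 = 2410.

2410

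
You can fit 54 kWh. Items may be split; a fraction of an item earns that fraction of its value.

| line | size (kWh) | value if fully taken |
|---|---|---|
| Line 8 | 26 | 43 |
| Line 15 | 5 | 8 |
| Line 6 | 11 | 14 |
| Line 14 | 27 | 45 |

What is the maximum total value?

Rank by value-to-size ratio: Line 14 45/27≈1.67, Line 8 43/26≈1.65, Line 15 8/5≈1.6, Line 6 14/11≈1.27.
All 27 kWh of Line 14 fit (value 45) → 27 remain.
Line 8: take in full, 26 kWh for value 43 → 1 left.
Fill the last 1 kWh with part of Line 15: 1/5 of it earns 1.6.
Total value = 89.6.

89.6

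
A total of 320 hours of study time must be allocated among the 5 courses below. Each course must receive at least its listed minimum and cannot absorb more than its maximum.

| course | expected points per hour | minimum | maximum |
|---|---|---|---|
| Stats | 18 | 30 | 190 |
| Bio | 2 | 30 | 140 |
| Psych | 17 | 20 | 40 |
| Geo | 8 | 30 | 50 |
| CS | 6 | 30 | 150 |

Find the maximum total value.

4580

Meeting every minimum uses 30+30+20+30+30 = 140 hours, leaving 180.
Order the courses by expected points per hour: Stats 18 > Psych 17 > Geo 8 > CS 6 > Bio 2.
Stats takes 160 more to reach its cap of 190 ; 20 left.
Give Psych 20 more to hit its cap of 40 ; 0 left.
Total = 18×190 + 2×30 + 17×40 + 8×30 + 6×30 = 4580.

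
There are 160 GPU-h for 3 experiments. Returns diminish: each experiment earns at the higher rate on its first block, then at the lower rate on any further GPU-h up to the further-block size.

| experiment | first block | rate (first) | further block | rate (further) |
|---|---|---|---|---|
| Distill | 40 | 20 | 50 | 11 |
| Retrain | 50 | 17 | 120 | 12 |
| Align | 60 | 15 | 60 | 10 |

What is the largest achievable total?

Order all 6 blocks by rate: Distill/T1 20 > Retrain/T1 17 > Align/T1 15 > Retrain/T2 12 > Distill/T2 11 > Align/T2 10.
Distill/T1 (20): +40 — 120 left.
Retrain T1 at 17: fill all 50 — 70 left.
Align T1 at 15: fill all 60 — 10 left.
Retrain T2 at 12: only 10 left, fill 10.
Total = 20×40 + 17×50 + 15×60 + 12×10 = 2670.

2670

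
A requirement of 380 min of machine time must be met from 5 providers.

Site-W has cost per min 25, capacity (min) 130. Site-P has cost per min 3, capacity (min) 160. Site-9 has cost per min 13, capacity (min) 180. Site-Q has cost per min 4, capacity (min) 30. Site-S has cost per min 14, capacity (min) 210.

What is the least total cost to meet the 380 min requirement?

3080

Fill from the cheapest provider first.
Take 160 from Site-P at 3 ; need 220 more.
Site-Q at 4: take all 30 min ; 190 still needed.
Site-9 (13): use full 180 ; 10 min to go.
Site-S at 14: take 10 of its 210 ; requirement met.
Site-W: unused.
Cost = 160×3 + 30×4 + 180×13 + 10×14 = 3080.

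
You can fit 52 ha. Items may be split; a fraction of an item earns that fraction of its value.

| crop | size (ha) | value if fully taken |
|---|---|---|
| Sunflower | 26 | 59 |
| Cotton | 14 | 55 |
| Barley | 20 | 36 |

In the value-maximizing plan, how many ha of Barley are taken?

12

Rank by value-to-size ratio: Cotton 55/14≈3.93, Sunflower 59/26≈2.27, Barley 36/20≈1.8.
All 14 ha of Cotton fit (value 55) → 38 remain.
All 26 ha of Sunflower fit (value 59) → 12 remain.
Only 12 ha remain; take 12/20 of Barley for value 36×12/20 = 21.6.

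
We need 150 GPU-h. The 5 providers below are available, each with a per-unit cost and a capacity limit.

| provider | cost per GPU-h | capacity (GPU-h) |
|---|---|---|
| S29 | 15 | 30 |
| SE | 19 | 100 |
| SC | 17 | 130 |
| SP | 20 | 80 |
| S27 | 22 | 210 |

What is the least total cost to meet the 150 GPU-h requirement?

2490

Cheapest first:
S29 (15): use full 30 → 120 GPU-h to go.
SC at 17: take 120 of its 130 → requirement met.
SE, SP, S27: unused.
Cost = 30×15 + 120×17 = 2490.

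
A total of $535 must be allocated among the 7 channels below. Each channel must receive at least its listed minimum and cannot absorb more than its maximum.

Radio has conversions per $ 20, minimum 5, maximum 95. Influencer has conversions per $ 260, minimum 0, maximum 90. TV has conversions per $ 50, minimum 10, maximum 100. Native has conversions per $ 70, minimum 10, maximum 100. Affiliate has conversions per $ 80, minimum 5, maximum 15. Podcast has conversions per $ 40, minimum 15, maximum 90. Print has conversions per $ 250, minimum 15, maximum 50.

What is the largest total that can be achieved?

Meeting every minimum uses 5+0+10+10+5+15+15 = 60 $, leaving 475.
Rank by conversions per $: Influencer 260 > Print 250 > Affiliate 80 > Native 70 > TV 50 > Podcast 40 > Radio 20.
Influencer: +90 to 90 (cap) ; 385 left.
Give Print 35 more to hit its cap of 50 ; 350 left.
Affiliate takes 10 more to reach its cap of 15 ; 340 left.
Give Native 90 more to hit its cap of 100 ; 250 left.
TV takes 90 more to reach its cap of 100 ; 160 left.
Podcast takes 75 more to reach its cap of 90 ; 85 left.
Radio: +85 (room for 90) → 90. Pool exhausted.
Total = 20×90 + 260×90 + 50×100 + 70×100 + 80×15 + 40×90 + 250×50 = 54500.

54500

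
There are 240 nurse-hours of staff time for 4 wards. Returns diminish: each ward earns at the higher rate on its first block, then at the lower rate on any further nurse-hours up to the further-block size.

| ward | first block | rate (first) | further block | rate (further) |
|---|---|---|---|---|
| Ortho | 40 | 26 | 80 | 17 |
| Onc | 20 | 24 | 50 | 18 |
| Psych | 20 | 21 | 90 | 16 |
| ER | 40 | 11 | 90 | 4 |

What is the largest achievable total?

4680

Rank every tier by rate: Ortho/tier1 26 > Onc/tier1 24 > Psych/tier1 21 > Onc/tier2 18 > Ortho/tier2 17 > Psych/tier2 16 > ER/tier1 11 > ER/tier2 4.
Ortho/tier1 (26): +40 ; 200 left.
Onc/tier1 (24): +20 ; 180 left.
Psych/tier1 (21): +20 ; 160 left.
Fill Onc tier2 block (50 at 18) ; 110 left.
Ortho/tier2 (17): +80 ; 30 left.
Psych/tier2: +30 of 90 at 16; pool empty.
Total = 26×40 + 24×20 + 21×20 + 18×50 + 17×80 + 16×30 = 4680.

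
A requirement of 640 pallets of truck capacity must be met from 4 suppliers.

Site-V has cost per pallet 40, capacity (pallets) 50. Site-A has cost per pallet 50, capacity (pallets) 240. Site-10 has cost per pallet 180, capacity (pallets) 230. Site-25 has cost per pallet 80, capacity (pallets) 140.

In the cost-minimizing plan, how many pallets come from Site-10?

Fill from the cheapest supplier first.
Take 50 from Site-V at 40 → need 590 more.
Site-A (50): use full 240 → 350 pallets to go.
Site-25 at 80: take all 140 pallets → 210 still needed.
Site-10 (180): take the remaining 210 → done.

210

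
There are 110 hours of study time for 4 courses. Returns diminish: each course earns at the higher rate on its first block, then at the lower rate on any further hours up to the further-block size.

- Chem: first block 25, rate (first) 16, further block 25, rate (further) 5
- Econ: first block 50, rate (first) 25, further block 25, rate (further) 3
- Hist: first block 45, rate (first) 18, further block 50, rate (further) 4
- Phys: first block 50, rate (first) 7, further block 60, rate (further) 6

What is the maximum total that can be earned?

2300

Rank every tier by rate: Econ/first 25 > Hist/first 18 > Chem/first 16 > Phys/first 7 > Phys/second 6 > Chem/second 5 > Hist/second 4 > Econ/second 3.
Fill Econ first block (50 at 25) → 60 left.
Hist/first (18): +45 → 15 left.
Chem first at 16: only 15 left, fill 15.
Total = 25×50 + 18×45 + 16×15 = 2300.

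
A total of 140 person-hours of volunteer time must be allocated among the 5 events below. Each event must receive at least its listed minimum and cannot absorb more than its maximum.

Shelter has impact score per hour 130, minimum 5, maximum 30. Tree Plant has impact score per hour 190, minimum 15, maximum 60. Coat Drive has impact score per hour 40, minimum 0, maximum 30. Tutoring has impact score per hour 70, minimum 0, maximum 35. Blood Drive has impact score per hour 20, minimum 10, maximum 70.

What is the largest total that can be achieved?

18150

Meeting every minimum uses 5+15+0+0+10 = 30 person-hours, leaving 110.
Rank by impact score per hour: Tree Plant 190 > Shelter 130 > Tutoring 70 > Coat Drive 40 > Blood Drive 20.
Tree Plant: +45 to 60 (cap) ; 65 left.
Give Shelter 25 more to hit its cap of 30 ; 40 left.
Give Tutoring 35 more to hit its cap of 35 ; 5 left.
Coat Drive: +5 (room for 30) → 5. Pool exhausted.
Total = 130×30 + 190×60 + 40×5 + 70×35 + 20×10 = 18150.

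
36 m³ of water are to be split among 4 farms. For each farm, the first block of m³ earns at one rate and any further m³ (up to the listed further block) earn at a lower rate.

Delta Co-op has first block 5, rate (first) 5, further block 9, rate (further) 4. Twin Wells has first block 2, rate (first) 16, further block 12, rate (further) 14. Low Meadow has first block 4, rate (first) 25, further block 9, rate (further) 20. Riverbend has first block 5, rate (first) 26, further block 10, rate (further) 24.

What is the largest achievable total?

766

Treat each block as its own option and order by rate: Riverbend/T1 26 > Low Meadow/T1 25 > Riverbend/T2 24 > Low Meadow/T2 20 > Twin Wells/T1 16 > Twin Wells/T2 14 > Delta Co-op/T1 5 > Delta Co-op/T2 4.
Riverbend T1 at 26: fill all 5 — 31 left.
Low Meadow/T1 (25): +4 — 27 left.
Riverbend T2 at 24: fill all 10 — 17 left.
Low Meadow/T2 (20): +9 — 8 left.
Twin Wells T1 at 16: fill all 2 — 6 left.
Twin Wells T2 at 14: only 6 left, fill 6.
Total = 26×5 + 25×4 + 24×10 + 20×9 + 16×2 + 14×6 = 766.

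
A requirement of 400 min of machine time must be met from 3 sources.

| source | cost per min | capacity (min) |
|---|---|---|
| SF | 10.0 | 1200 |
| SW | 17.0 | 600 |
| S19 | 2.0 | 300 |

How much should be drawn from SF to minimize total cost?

Fill from the cheapest source first.
S19 (2.0): use full 300 ; 100 min to go.
Take 100 from SF at 10.0 to finish.
SW: unused.

100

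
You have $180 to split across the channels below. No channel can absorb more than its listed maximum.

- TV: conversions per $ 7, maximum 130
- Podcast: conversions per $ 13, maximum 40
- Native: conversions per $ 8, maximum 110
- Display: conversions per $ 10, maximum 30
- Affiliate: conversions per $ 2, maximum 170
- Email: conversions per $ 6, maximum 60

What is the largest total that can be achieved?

1700

Order the channels by conversions per $: Podcast 13 > Display 10 > Native 8 > TV 7 > Email 6 > Affiliate 2.
Podcast: +40 to 40 (cap) → 140 left.
Display takes 30 to reach its cap of 30 → 110 left.
Native takes 110 to reach its cap of 110 → 0 left.
Total = 13×40 + 8×110 + 10×30 = 1700.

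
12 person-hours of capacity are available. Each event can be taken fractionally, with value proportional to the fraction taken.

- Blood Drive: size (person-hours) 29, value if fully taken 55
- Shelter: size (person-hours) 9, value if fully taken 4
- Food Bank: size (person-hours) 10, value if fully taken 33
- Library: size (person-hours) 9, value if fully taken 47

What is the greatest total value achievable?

56.9

Sort by value density: Library 47/9≈5.22, Food Bank 33/10≈3.3, Blood Drive 55/29≈1.9, Shelter 4/9≈0.444.
Library: take in full, 9 person-hours for value 47 ; 3 left.
3 person-hours left: a 3/10 share of Food Bank gives 33×3/10 = 9.9.
Total value = 56.9.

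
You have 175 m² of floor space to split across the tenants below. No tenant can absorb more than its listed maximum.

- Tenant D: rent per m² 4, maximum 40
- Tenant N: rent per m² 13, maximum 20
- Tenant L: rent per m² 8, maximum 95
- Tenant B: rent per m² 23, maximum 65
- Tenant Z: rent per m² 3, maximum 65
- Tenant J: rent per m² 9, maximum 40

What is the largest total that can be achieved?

2515

Order the tenants by rent per m²: Tenant B 23 > Tenant N 13 > Tenant J 9 > Tenant L 8 > Tenant D 4 > Tenant Z 3.
Tenant B: +65 to 65 (cap) ; 110 left.
Tenant N takes 20 to reach its cap of 20 ; 90 left.
Tenant J takes 40 to reach its cap of 40 ; 50 left.
Only 50 left; Tenant L takes them to reach 50.
Total = 13×20 + 8×50 + 23×65 + 9×40 = 2515.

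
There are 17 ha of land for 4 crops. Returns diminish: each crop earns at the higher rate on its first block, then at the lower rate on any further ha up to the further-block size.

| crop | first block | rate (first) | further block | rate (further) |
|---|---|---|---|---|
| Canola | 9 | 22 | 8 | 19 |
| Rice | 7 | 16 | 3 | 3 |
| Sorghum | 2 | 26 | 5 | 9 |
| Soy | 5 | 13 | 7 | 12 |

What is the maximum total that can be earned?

Rank every tier by rate: Sorghum/tier1 26 > Canola/tier1 22 > Canola/tier2 19 > Rice/tier1 16 > Soy/tier1 13 > Soy/tier2 12 > Sorghum/tier2 9 > Rice/tier2 3.
Fill Sorghum tier1 block (2 at 26) — 15 left.
Canola/tier1 (22): +9 — 6 left.
Canola/tier2: +6 of 8 at 19; pool empty.
Total = 26×2 + 22×9 + 19×6 = 364.

364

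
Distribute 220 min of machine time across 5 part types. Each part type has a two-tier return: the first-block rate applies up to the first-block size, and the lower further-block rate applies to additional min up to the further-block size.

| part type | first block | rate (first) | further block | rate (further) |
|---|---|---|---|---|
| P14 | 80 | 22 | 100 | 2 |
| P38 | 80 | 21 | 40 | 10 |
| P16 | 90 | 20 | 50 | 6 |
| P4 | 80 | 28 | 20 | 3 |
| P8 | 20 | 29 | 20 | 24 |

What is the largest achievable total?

5480

Treat each block as its own option and order by rate: P8/first 29 > P4/first 28 > P8/second 24 > P14/first 22 > P38/first 21 > P16/first 20 > P38/second 10 > P16/second 6 > P4/second 3 > P14/second 2.
Fill P8 first block (20 at 29) — 200 left.
Fill P4 first block (80 at 28) — 120 left.
P8 second at 24: fill all 20 — 100 left.
P14 first at 22: fill all 80 — 20 left.
P38/first: +20 of 80 at 21; pool empty.
Total = 29×20 + 28×80 + 24×20 + 22×80 + 21×20 = 5480.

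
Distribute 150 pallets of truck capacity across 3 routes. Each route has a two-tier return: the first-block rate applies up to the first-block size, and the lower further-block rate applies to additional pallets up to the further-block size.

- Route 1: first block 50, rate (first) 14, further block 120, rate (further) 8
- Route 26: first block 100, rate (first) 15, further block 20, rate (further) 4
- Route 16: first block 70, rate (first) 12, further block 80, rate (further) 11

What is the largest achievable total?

2200

Order all 6 blocks by rate: Route 26/tier1 15 > Route 1/tier1 14 > Route 16/tier1 12 > Route 16/tier2 11 > Route 1/tier2 8 > Route 26/tier2 4.
Fill Route 26 tier1 block (100 at 15) ; 50 left.
Fill Route 1 tier1 block (50 at 14) ; 0 left.
Total = 15×100 + 14×50 = 2200.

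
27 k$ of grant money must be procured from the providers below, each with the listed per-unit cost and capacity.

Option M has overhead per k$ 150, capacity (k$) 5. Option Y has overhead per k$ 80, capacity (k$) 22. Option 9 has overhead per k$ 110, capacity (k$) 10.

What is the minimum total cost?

Cheapest first:
Option Y (80): use full 22 ; 5 k$ to go.
Option 9 (110): take the remaining 5 ; done.
Option M: unused.
Cost = 22×80 + 5×110 = 2310.

2310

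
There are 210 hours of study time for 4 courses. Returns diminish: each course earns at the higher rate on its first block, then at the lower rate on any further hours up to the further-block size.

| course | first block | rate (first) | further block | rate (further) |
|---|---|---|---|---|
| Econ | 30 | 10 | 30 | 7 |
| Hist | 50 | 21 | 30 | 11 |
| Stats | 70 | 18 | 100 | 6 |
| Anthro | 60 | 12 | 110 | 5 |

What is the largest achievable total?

3360

Rank every tier by rate: Hist/first 21 > Stats/first 18 > Anthro/first 12 > Hist/second 11 > Econ/first 10 > Econ/second 7 > Stats/second 6 > Anthro/second 5.
Hist first at 21: fill all 50 — 160 left.
Fill Stats first block (70 at 18) — 90 left.
Anthro/first (12): +60 — 30 left.
Fill Hist second block (30 at 11) — 0 left.
Total = 21×50 + 18×70 + 12×60 + 11×30 = 3360.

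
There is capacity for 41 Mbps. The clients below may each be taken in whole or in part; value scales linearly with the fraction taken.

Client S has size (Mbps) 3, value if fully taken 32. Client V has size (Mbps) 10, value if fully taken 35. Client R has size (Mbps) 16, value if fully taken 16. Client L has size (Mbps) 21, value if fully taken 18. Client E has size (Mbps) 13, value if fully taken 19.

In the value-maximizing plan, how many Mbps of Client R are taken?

Rank by value-to-size ratio: Client S 32/3≈10.7, Client V 35/10≈3.5, Client E 19/13≈1.46, Client R 16/16≈1, Client L 18/21≈0.857.
All 3 Mbps of Client S fit (value 32) — 38 remain.
Client V: take in full, 10 Mbps for value 35 — 28 left.
All 13 Mbps of Client E fit (value 19) — 15 remain.
Fill the last 15 Mbps with part of Client R: 15/16 of it earns 15.

15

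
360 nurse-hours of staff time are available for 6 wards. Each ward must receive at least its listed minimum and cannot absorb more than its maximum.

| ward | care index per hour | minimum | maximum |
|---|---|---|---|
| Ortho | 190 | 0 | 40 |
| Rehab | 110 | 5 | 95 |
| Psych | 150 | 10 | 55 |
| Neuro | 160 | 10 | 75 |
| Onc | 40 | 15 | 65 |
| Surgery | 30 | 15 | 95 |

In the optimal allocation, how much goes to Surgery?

Meeting every minimum uses 0+5+10+10+15+15 = 55 nurse-hours, leaving 305.
Rank by care index per hour: Ortho 190 > Neuro 160 > Psych 150 > Rehab 110 > Onc 40 > Surgery 30.
Give Ortho 40 more to hit its cap of 40 ; 265 left.
Neuro takes 65 more to reach its cap of 75 ; 200 left.
Psych takes 45 more to reach its cap of 55 ; 155 left.
Rehab takes 90 more to reach its cap of 95 ; 65 left.
Give Onc 50 more to hit its cap of 65 ; 15 left.
Surgery has room for 80 more but only 15 remain, so it gets 30.

30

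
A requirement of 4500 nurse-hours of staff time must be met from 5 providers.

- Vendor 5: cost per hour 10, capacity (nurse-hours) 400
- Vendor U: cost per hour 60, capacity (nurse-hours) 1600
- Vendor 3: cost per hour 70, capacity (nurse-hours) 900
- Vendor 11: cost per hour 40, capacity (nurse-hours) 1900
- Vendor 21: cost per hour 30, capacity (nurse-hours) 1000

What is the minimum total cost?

182000

Cheapest first:
Take 400 from Vendor 5 at 10 ; need 4100 more.
Take 1000 from Vendor 21 at 30 ; need 3100 more.
Take 1900 from Vendor 11 at 40 ; need 1200 more.
Vendor U at 60: take 1200 of its 1600 ; requirement met.
Vendor 3: unused.
Cost = 400×10 + 1000×30 + 1900×40 + 1200×60 = 182000.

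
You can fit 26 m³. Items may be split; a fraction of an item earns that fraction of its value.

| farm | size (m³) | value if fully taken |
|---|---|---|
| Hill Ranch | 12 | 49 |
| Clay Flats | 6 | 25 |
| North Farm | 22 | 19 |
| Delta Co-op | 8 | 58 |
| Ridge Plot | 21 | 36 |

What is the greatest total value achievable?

132

Rank by value-to-size ratio: Delta Co-op 58/8≈7.25, Clay Flats 25/6≈4.17, Hill Ranch 49/12≈4.08, Ridge Plot 36/21≈1.71, North Farm 19/22≈0.864.
All 8 m³ of Delta Co-op fit (value 58) → 18 remain.
Take all of Clay Flats (6 m³, value 25) → 12 m³ left.
All 12 m³ of Hill Ranch fit (value 49) → 0 remain.
Total value = 132.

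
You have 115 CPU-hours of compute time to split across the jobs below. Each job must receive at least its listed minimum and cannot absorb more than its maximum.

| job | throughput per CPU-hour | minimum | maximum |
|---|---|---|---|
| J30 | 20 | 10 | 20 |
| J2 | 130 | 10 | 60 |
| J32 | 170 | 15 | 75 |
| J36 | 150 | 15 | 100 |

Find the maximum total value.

17250

Meeting every minimum uses 10+10+15+15 = 50 CPU-hours, leaving 65.
Rank by throughput per CPU-hour: J32 170 > J36 150 > J2 130 > J30 20.
Give J32 60 more to hit its cap of 75 → 5 left.
J36 has room for 85 more but only 5 remain, so it gets 20.
Total = 20×10 + 130×10 + 170×75 + 150×20 = 17250.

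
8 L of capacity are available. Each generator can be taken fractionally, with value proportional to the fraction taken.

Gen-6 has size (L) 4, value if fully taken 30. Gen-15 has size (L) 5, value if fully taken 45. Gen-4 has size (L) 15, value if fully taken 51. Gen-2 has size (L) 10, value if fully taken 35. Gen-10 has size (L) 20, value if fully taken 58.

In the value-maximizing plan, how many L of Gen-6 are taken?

3

Rank by value-to-size ratio: Gen-15 45/5≈9, Gen-6 30/4≈7.5, Gen-2 35/10≈3.5, Gen-4 51/15≈3.4, Gen-10 58/20≈2.9.
Gen-15: take in full, 5 L for value 45 — 3 left.
Only 3 L remain; take 3/4 of Gen-6 for value 30×3/4 = 22.5.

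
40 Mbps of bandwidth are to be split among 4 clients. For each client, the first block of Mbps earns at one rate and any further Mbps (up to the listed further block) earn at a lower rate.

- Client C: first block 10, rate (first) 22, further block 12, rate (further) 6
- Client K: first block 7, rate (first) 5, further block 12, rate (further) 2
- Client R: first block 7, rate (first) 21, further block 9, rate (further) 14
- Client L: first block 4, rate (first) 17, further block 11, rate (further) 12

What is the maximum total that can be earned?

Rank every tier by rate: Client C/first 22 > Client R/first 21 > Client L/first 17 > Client R/second 14 > Client L/second 12 > Client C/second 6 > Client K/first 5 > Client K/second 2.
Fill Client C first block (10 at 22) — 30 left.
Client R/first (21): +7 — 23 left.
Client L/first (17): +4 — 19 left.
Fill Client R second block (9 at 14) — 10 left.
10 remain; put them into Client L second at 12.
Total = 22×10 + 21×7 + 17×4 + 14×9 + 12×10 = 681.

681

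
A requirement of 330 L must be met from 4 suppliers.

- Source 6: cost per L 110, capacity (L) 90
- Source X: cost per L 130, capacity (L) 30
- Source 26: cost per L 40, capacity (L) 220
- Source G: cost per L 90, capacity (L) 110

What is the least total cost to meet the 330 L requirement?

18700

Fill from the cheapest supplier first.
Take 220 from Source 26 at 40 ; need 110 more.
Source G (90): use full 110 ; 0 L to go.
Source 6, Source X: unused.
Cost = 220×40 + 110×90 = 18700.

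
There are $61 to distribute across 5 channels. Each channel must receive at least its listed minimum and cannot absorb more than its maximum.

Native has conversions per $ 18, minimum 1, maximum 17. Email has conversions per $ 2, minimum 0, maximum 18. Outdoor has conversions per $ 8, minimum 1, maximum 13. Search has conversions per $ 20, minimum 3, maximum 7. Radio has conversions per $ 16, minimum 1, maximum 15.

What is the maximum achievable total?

808

Meeting every minimum uses 1+0+1+3+1 = 6 $, leaving 55.
Highest conversions per $ first: Search 20 > Native 18 > Radio 16 > Outdoor 8 > Email 2.
Search: +4 to 7 (cap) — 51 left.
Native takes 16 more to reach its cap of 17 — 35 left.
Radio: +14 to 15 (cap) — 21 left.
Give Outdoor 12 more to hit its cap of 13 — 9 left.
Email: +9 (room for 18) → 9. Pool exhausted.
Total = 18×17 + 2×9 + 8×13 + 20×7 + 16×15 = 808.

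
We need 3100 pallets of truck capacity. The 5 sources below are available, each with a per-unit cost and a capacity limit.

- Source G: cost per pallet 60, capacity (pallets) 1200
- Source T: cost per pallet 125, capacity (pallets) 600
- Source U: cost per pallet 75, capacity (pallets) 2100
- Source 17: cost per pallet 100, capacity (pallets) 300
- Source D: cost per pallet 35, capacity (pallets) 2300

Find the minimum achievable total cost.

128500

Cheapest first:
Source D at 35: take all 2300 pallets ; 800 still needed.
Take 800 from Source G at 60 to finish.
Source U, Source 17, Source T: unused.
Cost = 2300×35 + 800×60 = 128500.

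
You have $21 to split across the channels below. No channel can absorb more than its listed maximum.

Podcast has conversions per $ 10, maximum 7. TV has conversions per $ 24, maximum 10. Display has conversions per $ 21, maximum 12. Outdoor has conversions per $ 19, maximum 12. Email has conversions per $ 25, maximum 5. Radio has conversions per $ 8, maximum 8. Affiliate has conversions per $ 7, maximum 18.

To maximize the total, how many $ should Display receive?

6

Rank by conversions per $: Email 25 > TV 24 > Display 21 > Outdoor 19 > Podcast 10 > Radio 8 > Affiliate 7.
Email: +5 to 5 (cap) → 16 left.
Give TV 10 to hit its cap of 10 → 6 left.
Only 6 left; Display takes them to reach 6.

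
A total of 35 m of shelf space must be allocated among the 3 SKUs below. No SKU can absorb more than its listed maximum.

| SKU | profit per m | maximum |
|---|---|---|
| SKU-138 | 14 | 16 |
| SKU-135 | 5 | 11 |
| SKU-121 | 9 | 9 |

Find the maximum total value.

355

Highest profit per m first: SKU-138 14 > SKU-121 9 > SKU-135 5.
Give SKU-138 16 to hit its cap of 16 — 19 left.
SKU-121: +9 to 9 (cap) — 10 left.
SKU-135 has room for 11 but only 10 remain, so it gets 10.
Total = 14×16 + 5×10 + 9×9 = 355.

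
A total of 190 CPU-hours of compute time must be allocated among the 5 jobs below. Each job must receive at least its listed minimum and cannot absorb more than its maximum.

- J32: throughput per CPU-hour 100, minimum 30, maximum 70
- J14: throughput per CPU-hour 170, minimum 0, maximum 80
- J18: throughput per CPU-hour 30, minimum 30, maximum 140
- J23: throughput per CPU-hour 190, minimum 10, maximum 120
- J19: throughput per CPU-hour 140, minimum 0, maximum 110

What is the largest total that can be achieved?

28400

Meeting every minimum uses 30+0+30+10+0 = 70 CPU-hours, leaving 120.
Order the jobs by throughput per CPU-hour: J23 190 > J14 170 > J19 140 > J32 100 > J18 30.
J23 takes 110 more to reach its cap of 120 → 10 left.
J14 has room for 80 more but only 10 remain, so it gets 10.
Total = 100×30 + 170×10 + 30×30 + 190×120 = 28400.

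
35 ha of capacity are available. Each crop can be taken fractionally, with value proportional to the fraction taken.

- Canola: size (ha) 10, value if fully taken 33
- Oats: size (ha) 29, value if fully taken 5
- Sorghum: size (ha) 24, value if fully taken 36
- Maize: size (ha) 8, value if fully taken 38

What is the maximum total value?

Sort by value density: Maize 38/8≈4.75, Canola 33/10≈3.3, Sorghum 36/24≈1.5, Oats 5/29≈0.172.
Maize: take in full, 8 ha for value 38 ; 27 left.
Take all of Canola (10 ha, value 33) ; 17 ha left.
17 ha left: a 17/24 share of Sorghum gives 36×17/24 = 25.5.
Total value = 96.5.

96.5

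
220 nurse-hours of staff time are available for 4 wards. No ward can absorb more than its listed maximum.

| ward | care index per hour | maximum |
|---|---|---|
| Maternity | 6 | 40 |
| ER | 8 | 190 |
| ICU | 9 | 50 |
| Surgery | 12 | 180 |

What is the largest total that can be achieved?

2520

Order the wards by care index per hour: Surgery 12 > ICU 9 > ER 8 > Maternity 6.
Surgery: +180 to 180 (cap) ; 40 left.
Only 40 left; ICU takes them to reach 40.
Total = 9×40 + 12×180 = 2520.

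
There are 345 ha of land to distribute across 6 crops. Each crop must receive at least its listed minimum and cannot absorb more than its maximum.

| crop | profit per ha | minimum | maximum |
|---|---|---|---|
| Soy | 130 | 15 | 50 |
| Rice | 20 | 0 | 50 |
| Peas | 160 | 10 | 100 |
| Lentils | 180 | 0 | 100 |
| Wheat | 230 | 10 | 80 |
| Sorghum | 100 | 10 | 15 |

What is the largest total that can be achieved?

Meeting every minimum uses 15+0+10+0+10+10 = 45 ha, leaving 300.
Rank by profit per ha: Wheat 230 > Lentils 180 > Peas 160 > Soy 130 > Sorghum 100 > Rice 20.
Wheat takes 70 more to reach its cap of 80 ; 230 left.
Lentils takes 100 more to reach its cap of 100 ; 130 left.
Peas takes 90 more to reach its cap of 100 ; 40 left.
Give Soy 35 more to hit its cap of 50 ; 5 left.
Give Sorghum 5 more to hit its cap of 15 ; 0 left.
Total = 130×50 + 160×100 + 180×100 + 230×80 + 100×15 = 60400.

60400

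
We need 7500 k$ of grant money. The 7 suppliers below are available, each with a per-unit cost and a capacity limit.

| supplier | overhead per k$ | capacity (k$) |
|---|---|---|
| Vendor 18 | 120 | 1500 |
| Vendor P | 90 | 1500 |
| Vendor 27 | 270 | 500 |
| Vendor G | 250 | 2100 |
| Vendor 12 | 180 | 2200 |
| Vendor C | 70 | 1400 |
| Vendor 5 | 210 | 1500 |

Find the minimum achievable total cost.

Cheapest first:
Vendor C at 70: take all 1400 k$ → 6100 still needed.
Vendor P (90): use full 1500 → 4600 k$ to go.
Take 1500 from Vendor 18 at 120 → need 3100 more.
Vendor 12 at 180: take all 2200 k$ → 900 still needed.
Vendor 5 at 210: take 900 of its 1500 → requirement met.
Vendor G, Vendor 27: unused.
Cost = 1400×70 + 1500×90 + 1500×120 + 2200×180 + 900×210 = 998000.

998000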